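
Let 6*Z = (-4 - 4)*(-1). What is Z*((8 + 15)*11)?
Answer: 1012/3 ≈ 337.33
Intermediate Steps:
Z = 4/3 (Z = ((-4 - 4)*(-1))/6 = (-8*(-1))/6 = (⅙)*8 = 4/3 ≈ 1.3333)
Z*((8 + 15)*11) = 4*((8 + 15)*11)/3 = 4*(23*11)/3 = (4/3)*253 = 1012/3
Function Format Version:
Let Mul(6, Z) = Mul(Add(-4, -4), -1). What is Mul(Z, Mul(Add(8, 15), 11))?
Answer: Rational(1012, 3) ≈ 337.33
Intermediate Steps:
Z = Rational(4, 3) (Z = Mul(Rational(1, 6), Mul(Add(-4, -4), -1)) = Mul(Rational(1, 6), Mul(-8, -1)) = Mul(Rational(1, 6), 8) = Rational(4, 3) ≈ 1.3333)
Mul(Z, Mul(Add(8, 15), 11)) = Mul(Rational(4, 3), Mul(Add(8, 15), 11)) = Mul(Rational(4, 3), Mul(23, 11)) = Mul(Rational(4, 3), 253) = Rational(1012, 3)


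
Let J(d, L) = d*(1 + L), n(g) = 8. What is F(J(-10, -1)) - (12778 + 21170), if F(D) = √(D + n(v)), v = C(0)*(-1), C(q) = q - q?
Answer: -33948 + 2*√2 ≈ -33945.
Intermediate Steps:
C(q) = 0
v = 0 (v = 0*(-1) = 0)
F(D) = √(8 + D) (F(D) = √(D + 8) = √(8 + D))
F(J(-10, -1)) - (12778 + 21170) = √(8 - 10*(1 - 1)) - (12778 + 21170) = √(8 - 10*0) - 1*33948 = √(8 + 0) - 33948 = √8 - 33948 = 2*√2 - 33948 = -33948 + 2*√2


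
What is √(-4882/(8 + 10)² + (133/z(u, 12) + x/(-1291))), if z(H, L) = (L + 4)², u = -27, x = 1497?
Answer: I*√542870944147/185904 ≈ 3.9633*I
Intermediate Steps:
z(H, L) = (4 + L)²
√(-4882/(8 + 10)² + (133/z(u, 12) + x/(-1291))) = √(-4882/(8 + 10)² + (133/((4 + 12)²) + 1497/(-1291))) = √(-4882/(18²) + (133/(16²) + 1497*(-1/1291))) = √(-4882/324 + (133/256 - 1497/1291)) = √(-4882*1/324 + (133*(1/256) - 1497/1291)) = √(-2441/162 + (133/256 - 1497/1291)) = √(-2441/162 - 211529/330496) = √(-420504217/26770176) = I*√542870944147/185904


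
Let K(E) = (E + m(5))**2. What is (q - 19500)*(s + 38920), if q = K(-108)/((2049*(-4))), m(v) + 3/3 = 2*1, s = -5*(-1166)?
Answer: -3576273421375/4098 ≈ -8.7269e+8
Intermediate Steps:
s = 5830
m(v) = 1 (m(v) = -1 + 2*1 = -1 + 2 = 1)
K(E) = (1 + E)**2 (K(E) = (E + 1)**2 = (1 + E)**2)
q = -11449/8196 (q = (1 - 108)**2/((2049*(-4))) = (-107)**2/(-8196) = 11449*(-1/8196) = -11449/8196 ≈ -1.3969)
(q - 19500)*(s + 38920) = (-11449/8196 - 19500)*(5830 + 38920) = -159833449/8196*44750 = -3576273421375/4098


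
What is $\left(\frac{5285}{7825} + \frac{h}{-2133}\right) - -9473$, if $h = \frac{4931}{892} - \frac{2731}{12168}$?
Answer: $\frac{85811925623308739}{9057936284280} \approx 9473.7$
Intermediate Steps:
$h = \frac{14391089}{2713464}$ ($h = 4931 \cdot \frac{1}{892} - \frac{2731}{12168} = \frac{4931}{892} - \frac{2731}{12168} = \frac{14391089}{2713464} \approx 5.3036$)
$\left(\frac{5285}{7825} + \frac{h}{-2133}\right) - -9473 = \left(\frac{5285}{7825} + \frac{14391089}{2713464 \left(-2133\right)}\right) - -9473 = \left(5285 \cdot \frac{1}{7825} + \frac{14391089}{2713464} \left(- \frac{1}{2133}\right)\right) + 9473 = \left(\frac{1057}{1565} - \frac{14391089}{5787818712}\right) + 9473 = \frac{6095202324299}{9057936284280} + 9473 = \frac{85811925623308739}{9057936284280}$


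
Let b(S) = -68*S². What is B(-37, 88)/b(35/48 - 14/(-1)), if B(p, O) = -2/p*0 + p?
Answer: 21312/8497433 ≈ 0.0025081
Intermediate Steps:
B(p, O) = p (B(p, O) = 0 + p = p)
B(-37, 88)/b(35/48 - 14/(-1)) = -37*(-1/(68*(35/48 - 14/(-1))²)) = -37*(-1/(68*(35*(1/48) - 14*(-1))²)) = -37*(-1/(68*(35/48 + 14)²)) = -37/((-68*(707/48)²)) = -37/((-68*499849/2304)) = -37/(-8497433/576) = -37*(-576/8497433) = 21312/8497433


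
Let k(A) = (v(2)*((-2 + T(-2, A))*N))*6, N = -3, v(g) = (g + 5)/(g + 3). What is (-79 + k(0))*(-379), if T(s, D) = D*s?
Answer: 54197/5 ≈ 10839.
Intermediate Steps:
v(g) = (5 + g)/(3 + g)
k(A) = 252/5 + 252*A/5 (k(A) = (((5 + 2)/(3 + 2))*((-2 + A*(-2))*(-3)))*6 = ((7/5)*((-2 - 2*A)*(-3)))*6 = (((⅕)*7)*(6 + 6*A))*6 = (7*(6 + 6*A)/5)*6 = (42/5 + 42*A/5)*6 = 252/5 + 252*A/5)
(-79 + k(0))*(-379) = (-79 + (252/5 + (252/5)*0))*(-379) = (-79 + (252/5 + 0))*(-379) = (-79 + 252/5)*(-379) = -143/5*(-379) = 54197/5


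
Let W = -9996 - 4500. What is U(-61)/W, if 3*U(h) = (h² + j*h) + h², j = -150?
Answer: -1037/2718 ≈ -0.38153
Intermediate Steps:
W = -14496
U(h) = -50*h + 2*h²/3 (U(h) = ((h² - 150*h) + h²)/3 = (-150*h + 2*h²)/3 = -50*h + 2*h²/3)
U(-61)/W = ((⅔)*(-61)*(-75 - 61))/(-14496) = ((⅔)*(-61)*(-136))*(-1/14496) = (16592/3)*(-1/14496) = -1037/2718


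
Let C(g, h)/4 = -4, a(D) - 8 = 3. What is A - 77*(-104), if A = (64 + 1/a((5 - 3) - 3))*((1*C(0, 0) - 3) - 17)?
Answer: 62708/11 ≈ 5700.7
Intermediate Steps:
a(D) = 11 (a(D) = 8 + 3 = 11)
C(g, h) = -16 (C(g, h) = 4*(-4) = -16)
A = -25380/11 (A = (64 + 1/11)*((1*(-16) - 3) - 17) = (64 + 1/11)*((-16 - 3) - 17) = 705*(-19 - 17)/11 = (705/11)*(-36) = -25380/11 ≈ -2307.3)
A - 77*(-104) = -25380/11 - 77*(-104) = -25380/11 + 8008 = 62708/11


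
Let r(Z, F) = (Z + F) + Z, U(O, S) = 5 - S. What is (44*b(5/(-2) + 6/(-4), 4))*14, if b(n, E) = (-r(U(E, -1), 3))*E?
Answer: -36960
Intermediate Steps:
r(Z, F) = F + 2*Z (r(Z, F) = (F + Z) + Z = F + 2*Z)
b(n, E) = -15*E (b(n, E) = (-(3 + 2*(5 - 1*(-1))))*E = (-(3 + 2*(5 + 1)))*E = (-(3 + 2*6))*E = (-(3 + 12))*E = (-1*15)*E = -15*E)
(44*b(5/(-2) + 6/(-4), 4))*14 = (44*(-15*4))*14 = (44*(-60))*14 = -2640*14 = -36960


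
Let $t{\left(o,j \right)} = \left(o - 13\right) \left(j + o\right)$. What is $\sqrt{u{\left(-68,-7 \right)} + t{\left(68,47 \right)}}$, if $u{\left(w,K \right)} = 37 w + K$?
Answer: $\sqrt{3802} \approx 61.66$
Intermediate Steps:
$u{\left(w,K \right)} = K + 37 w$
$t{\left(o,j \right)} = \left(-13 + o\right) \left(j + o\right)$
$\sqrt{u{\left(-68,-7 \right)} + t{\left(68,47 \right)}} = \sqrt{\left(-7 + 37 \left(-68\right)\right) + \left(68^{2} - 611 - 884 + 47 \cdot 68\right)} = \sqrt{\left(-7 - 2516\right) + \left(4624 - 611 - 884 + 3196\right)} = \sqrt{-2523 + 6325} = \sqrt{3802}$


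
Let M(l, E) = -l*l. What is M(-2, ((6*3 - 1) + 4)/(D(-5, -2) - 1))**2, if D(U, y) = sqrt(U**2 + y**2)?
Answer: 16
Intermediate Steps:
M(l, E) = -l**2
M(-2, ((6*3 - 1) + 4)/(D(-5, -2) - 1))**2 = (-1*(-2)**2)**2 = (-1*4)**2 = (-4)**2 = 16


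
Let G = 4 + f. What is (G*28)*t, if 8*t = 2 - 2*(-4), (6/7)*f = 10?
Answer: 1645/3 ≈ 548.33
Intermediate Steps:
f = 35/3 (f = (7/6)*10 = 35/3 ≈ 11.667)
t = 5/4 (t = (2 - 2*(-4))/8 = (2 + 8)/8 = (1/8)*10 = 5/4 ≈ 1.2500)
G = 47/3 (G = 4 + 35/3 = 47/3 ≈ 15.667)
(G*28)*t = ((47/3)*28)*(5/4) = (1316/3)*(5/4) = 1645/3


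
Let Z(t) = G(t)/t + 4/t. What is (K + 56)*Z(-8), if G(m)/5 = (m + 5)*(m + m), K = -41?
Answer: -915/2 ≈ -457.50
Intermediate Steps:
G(m) = 10*m*(5 + m) (G(m) = 5*((m + 5)*(m + m)) = 5*((5 + m)*(2*m)) = 5*(2*m*(5 + m)) = 10*m*(5 + m))
Z(t) = 50 + 4/t + 10*t (Z(t) = (10*t*(5 + t))/t + 4/t = (50 + 10*t) + 4/t = 50 + 4/t + 10*t)
(K + 56)*Z(-8) = (-41 + 56)*(50 + 4/(-8) + 10*(-8)) = 15*(50 + 4*(-1/8) - 80) = 15*(50 - 1/2 - 80) = 15*(-61/2) = -915/2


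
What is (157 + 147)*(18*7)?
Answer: 38304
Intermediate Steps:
(157 + 147)*(18*7) = 304*126 = 38304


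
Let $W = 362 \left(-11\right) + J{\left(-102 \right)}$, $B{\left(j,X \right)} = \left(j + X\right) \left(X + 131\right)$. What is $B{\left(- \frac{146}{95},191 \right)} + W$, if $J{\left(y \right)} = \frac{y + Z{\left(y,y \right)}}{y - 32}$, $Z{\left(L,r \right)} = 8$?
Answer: $\frac{362969461}{6365} \approx 57026.0$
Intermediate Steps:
$J{\left(y \right)} = \frac{8 + y}{-32 + y}$ ($J{\left(y \right)} = \frac{y + 8}{y - 32} = \frac{8 + y}{-32 + y}$)
$B{\left(j,X \right)} = \left(131 + X\right) \left(X + j\right)$ ($B{\left(j,X \right)} = \left(X + j\right) \left(131 + X\right) = \left(131 + X\right) \left(X + j\right)$)
$W = - \frac{266747}{67}$ ($W = 362 \left(-11\right) + \frac{8 - 102}{-32 - 102} = -3982 + \frac{1}{-134} \left(-94\right) = -3982 - - \frac{47}{67} = -3982 + \frac{47}{67} = - \frac{266747}{67} \approx -3981.3$)
$B{\left(- \frac{146}{95},191 \right)} + W = \left(191^{2} + 131 \cdot 191 + 131 \left(- \frac{146}{95}\right) + 191 \left(- \frac{146}{95}\right)\right) - \frac{266747}{67} = \left(36481 + 25021 + 131 \left(\left(-146\right) \frac{1}{95}\right) + 191 \left(\left(-146\right) \frac{1}{95}\right)\right) - \frac{266747}{67} = \left(36481 + 25021 + 131 \left(- \frac{146}{95}\right) + 191 \left(- \frac{146}{95}\right)\right) - \frac{266747}{67} = \left(36481 + 25021 - \frac{19126}{95} - \frac{27886}{95}\right) - \frac{266747}{67} = \frac{5795678}{95} - \frac{266747}{67} = \frac{362969461}{6365}$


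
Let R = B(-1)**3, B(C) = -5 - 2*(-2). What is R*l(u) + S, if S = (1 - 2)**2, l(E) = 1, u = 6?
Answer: 0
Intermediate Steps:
S = 1 (S = (-1)**2 = 1)
B(C) = -1 (B(C) = -5 + 4 = -1)
R = -1 (R = (-1)**3 = -1)
R*l(u) + S = -1*1 + 1 = -1 + 1 = 0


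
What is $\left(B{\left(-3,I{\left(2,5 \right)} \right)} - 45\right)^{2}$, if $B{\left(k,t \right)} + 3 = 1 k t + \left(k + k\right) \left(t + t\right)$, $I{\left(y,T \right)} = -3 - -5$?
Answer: $6084$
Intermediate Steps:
$I{\left(y,T \right)} = 2$ ($I{\left(y,T \right)} = -3 + 5 = 2$)
$B{\left(k,t \right)} = -3 + 5 k t$ ($B{\left(k,t \right)} = -3 + \left(1 k t + \left(k + k\right) \left(t + t\right)\right) = -3 + \left(k t + 2 k 2 t\right) = -3 + \left(k t + 4 k t\right) = -3 + 5 k t$)
$\left(B{\left(-3,I{\left(2,5 \right)} \right)} - 45\right)^{2} = \left(\left(-3 + 5 \left(-3\right) 2\right) - 45\right)^{2} = \left(\left(-3 - 30\right) - 45\right)^{2} = \left(-33 - 45\right)^{2} = \left(-78\right)^{2} = 6084$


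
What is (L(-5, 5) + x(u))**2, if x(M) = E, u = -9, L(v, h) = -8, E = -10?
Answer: 324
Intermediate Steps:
x(M) = -10
(L(-5, 5) + x(u))**2 = (-8 - 10)**2 = (-18)**2 = 324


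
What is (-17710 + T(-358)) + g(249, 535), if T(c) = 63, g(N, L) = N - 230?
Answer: -17628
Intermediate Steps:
g(N, L) = -230 + N
(-17710 + T(-358)) + g(249, 535) = (-17710 + 63) + (-230 + 249) = -17647 + 19 = -17628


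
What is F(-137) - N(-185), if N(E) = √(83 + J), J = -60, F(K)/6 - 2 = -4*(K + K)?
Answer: 6588 - √23 ≈ 6583.2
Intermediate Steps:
F(K) = 12 - 48*K (F(K) = 12 + 6*(-4*(K + K)) = 12 + 6*(-8*K) = 12 - 48*K)
N(E) = √23 (N(E) = √(83 - 60) = √23)
F(-137) - N(-185) = (12 - 48*(-137)) - √23 = (12 + 6576) - √23 = 6588 - √23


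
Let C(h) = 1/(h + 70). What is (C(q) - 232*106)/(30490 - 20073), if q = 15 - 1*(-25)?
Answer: -2705119/1145870 ≈ -2.3608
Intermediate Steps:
q = 40 (q = 15 + 25 = 40)
C(h) = 1/(70 + h)
(C(q) - 232*106)/(30490 - 20073) = (1/(70 + 40) - 232*106)/(30490 - 20073) = (1/110 - 24592)/10417 = (1/110 - 24592)*(1/10417) = -2705119/110*1/10417 = -2705119/1145870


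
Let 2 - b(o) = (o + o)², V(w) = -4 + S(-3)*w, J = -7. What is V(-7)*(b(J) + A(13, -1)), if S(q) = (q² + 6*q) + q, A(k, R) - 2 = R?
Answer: -15440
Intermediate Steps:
A(k, R) = 2 + R
S(q) = q² + 7*q
V(w) = -4 - 12*w (V(w) = -4 + (-3*(7 - 3))*w = -4 + (-3*4)*w = -4 - 12*w)
b(o) = 2 - 4*o² (b(o) = 2 - (o + o)² = 2 - (2*o)² = 2 - 4*o²)
V(-7)*(b(J) + A(13, -1)) = (-4 - 12*(-7))*((2 - 4*(-7)²) + (2 - 1)) = (-4 + 84)*((2 - 4*49) + 1) = 80*((2 - 196) + 1) = 80*(-194 + 1) = 80*(-193) = -15440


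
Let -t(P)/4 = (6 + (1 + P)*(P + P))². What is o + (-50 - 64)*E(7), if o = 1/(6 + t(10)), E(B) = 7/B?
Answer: -23289973/204298 ≈ -114.00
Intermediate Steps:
t(P) = -4*(6 + 2*P*(1 + P))² (t(P) = -4*(6 + (1 + P)*(P + P))² = -4*(6 + (1 + P)*(2*P))² = -4*(6 + 2*P*(1 + P))²)
o = -1/204298 (o = 1/(6 - 16*(3 + 10 + 10²)²) = 1/(6 - 16*(3 + 10 + 100)²) = 1/(6 - 16*113²) = 1/(6 - 16*12769) = 1/(6 - 204304) = 1/(-204298) = -1/204298 ≈ -4.8948e-6)
o + (-50 - 64)*E(7) = -1/204298 + (-50 - 64)*(7/7) = -1/204298 - 798/7 = -1/204298 - 114*1 = -1/204298 - 114 = -23289973/204298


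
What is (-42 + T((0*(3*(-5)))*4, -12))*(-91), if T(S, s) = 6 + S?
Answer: 3276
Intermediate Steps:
(-42 + T((0*(3*(-5)))*4, -12))*(-91) = (-42 + (6 + (0*(3*(-5)))*4))*(-91) = (-42 + (6 + (0*(-15))*4))*(-91) = (-42 + (6 + 0*4))*(-91) = (-42 + (6 + 0))*(-91) = (-42 + 6)*(-91) = -36*(-91) = 3276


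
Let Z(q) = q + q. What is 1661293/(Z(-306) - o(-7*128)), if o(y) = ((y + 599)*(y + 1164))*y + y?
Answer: -1661293/71317732 ≈ -0.023294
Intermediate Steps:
o(y) = y + y*(599 + y)*(1164 + y) (o(y) = ((599 + y)*(1164 + y))*y + y = y*(599 + y)*(1164 + y) + y = y + y*(599 + y)*(1164 + y))
Z(q) = 2*q
1661293/(Z(-306) - o(-7*128)) = 1661293/(2*(-306) - (-7*128)*(697237 + (-7*128)² + 1763*(-7*128))) = 1661293/(-612 - (-896)*(697237 + (-896)² + 1763*(-896))) = 1661293/(-612 - (-896)*(697237 + 802816 - 1579648)) = 1661293/(-612 - (-896)*(-79595)) = 1661293/(-612 - 1*71317120) = 1661293/(-612 - 71317120) = 1661293/(-71317732) = 1661293*(-1/71317732) = -1661293/71317732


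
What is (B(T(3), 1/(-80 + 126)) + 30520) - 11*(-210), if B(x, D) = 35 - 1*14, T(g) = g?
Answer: 32851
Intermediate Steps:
B(x, D) = 21 (B(x, D) = 35 - 14 = 21)
(B(T(3), 1/(-80 + 126)) + 30520) - 11*(-210) = (21 + 30520) - 11*(-210) = 30541 + 2310 = 32851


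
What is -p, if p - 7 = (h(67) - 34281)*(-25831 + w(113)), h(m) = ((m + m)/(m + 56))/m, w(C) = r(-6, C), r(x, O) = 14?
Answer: -108858956198/123 ≈ -8.8503e+8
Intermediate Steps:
w(C) = 14
h(m) = 2/(56 + m) (h(m) = ((2*m)/(56 + m))/m = (2*m/(56 + m))/m = 2/(56 + m))
p = 108858956198/123 (p = 7 + (2/(56 + 67) - 34281)*(-25831 + 14) = 7 + (2/123 - 34281)*(-25817) = 7 - 4216561/123*(-25817) = 7 + 108858955337/123 = 108858956198/123 ≈ 8.8503e+8)
-p = -1*108858956198/123 = -108858956198/123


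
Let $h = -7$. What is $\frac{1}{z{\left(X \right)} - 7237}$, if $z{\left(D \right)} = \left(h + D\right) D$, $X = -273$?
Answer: $\frac{1}{69203} \approx 1.445 \cdot 10^{-5}$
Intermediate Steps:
$z{\left(D \right)} = D \left(-7 + D\right)$ ($z{\left(D \right)} = \left(-7 + D\right) D = D \left(-7 + D\right)$)
$\frac{1}{z{\left(X \right)} - 7237} = \frac{1}{- 273 \left(-7 - 273\right) - 7237} = \frac{1}{\left(-273\right) \left(-280\right) - 7237} = \frac{1}{76440 - 7237} = \frac{1}{69203}$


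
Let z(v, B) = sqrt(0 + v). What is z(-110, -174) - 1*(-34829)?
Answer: 34829 + I*sqrt(110) ≈ 34829.0 + 10.488*I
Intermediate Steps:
z(v, B) = sqrt(v)
z(-110, -174) - 1*(-34829) = sqrt(-110) - 1*(-34829) = I*sqrt(110) + 34829 = 34829 + I*sqrt(110)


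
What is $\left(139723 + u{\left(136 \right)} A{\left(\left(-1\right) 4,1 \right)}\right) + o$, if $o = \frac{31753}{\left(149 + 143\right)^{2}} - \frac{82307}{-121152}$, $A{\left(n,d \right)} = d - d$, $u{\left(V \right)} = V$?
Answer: $\frac{90208503702503}{645619008} \approx 1.3972 \cdot 10^{5}$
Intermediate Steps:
$A{\left(n,d \right)} = 0$
$o = \frac{679047719}{645619008}$ ($o = \frac{31753}{292^{2}} - - \frac{82307}{121152} = \frac{31753}{85264} + \frac{82307}{121152} = \frac{679047719}{645619008} \approx 1.0518$)
$\left(139723 + u{\left(136 \right)} A{\left(\left(-1\right) 4,1 \right)}\right) + o = \left(139723 + 136 \cdot 0\right) + \frac{679047719}{645619008} = \left(139723 + 0\right) + \frac{679047719}{645619008} = 139723 + \frac{679047719}{645619008} = \frac{90208503702503}{645619008}$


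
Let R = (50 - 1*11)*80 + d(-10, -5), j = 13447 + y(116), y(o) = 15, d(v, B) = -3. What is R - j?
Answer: -10345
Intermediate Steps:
j = 13462 (j = 13447 + 15 = 13462)
R = 3117 (R = (50 - 1*11)*80 - 3 = (50 - 11)*80 - 3 = 39*80 - 3 = 3120 - 3 = 3117)
R - j = 3117 - 1*13462 = 3117 - 13462 = -10345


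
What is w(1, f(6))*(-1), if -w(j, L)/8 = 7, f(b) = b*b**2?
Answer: 56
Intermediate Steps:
f(b) = b**3
w(j, L) = -56 (w(j, L) = -8*7 = -56)
w(1, f(6))*(-1) = -56*(-1) = 56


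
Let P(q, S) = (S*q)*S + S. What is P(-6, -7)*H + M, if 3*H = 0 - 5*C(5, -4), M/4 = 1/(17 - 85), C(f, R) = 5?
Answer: 127922/51 ≈ 2508.3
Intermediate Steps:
M = -1/17 (M = 4/(17 - 85) = 4/(-68) = 4*(-1/68) = -1/17 ≈ -0.058824)
P(q, S) = S + q*S² (P(q, S) = q*S² + S = S + q*S²)
H = -25/3 (H = (0 - 5*5)/3 = (0 - 25)/3 = (⅓)*(-25) = -25/3 ≈ -8.3333)
P(-6, -7)*H + M = -7*(1 - 7*(-6))*(-25/3) - 1/17 = -7*(1 + 42)*(-25/3) - 1/17 = -7*43*(-25/3) - 1/17 = -301*(-25/3) - 1/17 = 7525/3 - 1/17 = 127922/51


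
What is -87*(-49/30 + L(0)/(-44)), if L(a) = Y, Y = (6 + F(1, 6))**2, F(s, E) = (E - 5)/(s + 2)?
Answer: 146131/660 ≈ 221.41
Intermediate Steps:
F(s, E) = (-5 + E)/(2 + s)
Y = 361/9 (Y = (6 + (-5 + 6)/(2 + 1))**2 = (6 + 1/3)**2 = (19/3)**2 = 361/9 ≈ 40.111)
L(a) = 361/9
-87*(-49/30 + L(0)/(-44)) = -87*(-49/30 + (361/9)/(-44)) = -87*(-49*1/30 + (361/9)*(-1/44)) = -87*(-49/30 - 361/396) = -87*(-5039/1980) = 146131/660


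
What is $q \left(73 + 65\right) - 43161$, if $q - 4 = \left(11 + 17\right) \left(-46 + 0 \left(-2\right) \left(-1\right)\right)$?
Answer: $-220353$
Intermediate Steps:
$q = -1284$ ($q = 4 + \left(11 + 17\right) \left(-46 + 0 \left(-2\right) \left(-1\right)\right) = 4 + 28 \left(-46 + 0 \left(-1\right)\right) = 4 + 28 \left(-46 + 0\right) = 4 + 28 \left(-46\right) = 4 - 1288 = -1284$)
$q \left(73 + 65\right) - 43161 = - 1284 \left(73 + 65\right) - 43161 = \left(-1284\right) 138 - 43161 = -177192 - 43161 = -220353$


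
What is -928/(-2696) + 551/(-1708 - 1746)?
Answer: 214977/1163998 ≈ 0.18469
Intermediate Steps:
-928/(-2696) + 551/(-1708 - 1746) = -928*(-1/2696) + 551/(-3454) = 116/337 + 551*(-1/3454) = 116/337 - 551/3454 = 214977/1163998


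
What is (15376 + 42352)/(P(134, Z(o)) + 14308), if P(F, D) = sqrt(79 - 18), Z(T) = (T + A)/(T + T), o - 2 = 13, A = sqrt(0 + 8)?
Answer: 825972224/204718803 - 57728*sqrt(61)/204718803 ≈ 4.0325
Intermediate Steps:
A = 2*sqrt(2) (A = sqrt(8) = 2*sqrt(2) ≈ 2.8284)
o = 15 (o = 2 + 13 = 15)
Z(T) = (T + 2*sqrt(2))/(2*T) (Z(T) = (T + 2*sqrt(2))/(T + T) = (T + 2*sqrt(2))/((2*T)) = (T + 2*sqrt(2))*(1/(2*T)) = (T + 2*sqrt(2))/(2*T))
P(F, D) = sqrt(61)
(15376 + 42352)/(P(134, Z(o)) + 14308) = (15376 + 42352)/(sqrt(61) + 14308) = 57728/(14308 + sqrt(61))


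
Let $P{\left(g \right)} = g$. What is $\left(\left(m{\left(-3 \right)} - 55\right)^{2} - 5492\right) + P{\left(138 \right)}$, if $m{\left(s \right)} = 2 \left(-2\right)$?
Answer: $-1873$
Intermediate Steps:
$m{\left(s \right)} = -4$
$\left(\left(m{\left(-3 \right)} - 55\right)^{2} - 5492\right) + P{\left(138 \right)} = \left(\left(-4 - 55\right)^{2} - 5492\right) + 138 = \left(\left(-59\right)^{2} - 5492\right) + 138 = \left(3481 - 5492\right) + 138 = -2011 + 138 = -1873$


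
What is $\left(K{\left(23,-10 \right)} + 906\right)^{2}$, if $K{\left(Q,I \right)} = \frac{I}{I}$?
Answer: $822649$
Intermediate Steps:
$K{\left(Q,I \right)} = 1$
$\left(K{\left(23,-10 \right)} + 906\right)^{2} = \left(1 + 906\right)^{2} = 907^{2} = 822649$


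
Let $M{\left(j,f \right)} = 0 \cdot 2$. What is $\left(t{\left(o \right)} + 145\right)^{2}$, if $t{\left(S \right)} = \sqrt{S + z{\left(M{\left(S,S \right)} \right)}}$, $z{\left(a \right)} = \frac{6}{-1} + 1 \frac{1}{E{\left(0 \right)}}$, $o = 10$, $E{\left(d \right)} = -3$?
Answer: $\frac{\left(435 + \sqrt{33}\right)^{2}}{9} \approx 21584.0$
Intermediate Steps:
$M{\left(j,f \right)} = 0$
$z{\left(a \right)} = - \frac{19}{3}$ ($z{\left(a \right)} = \frac{6}{-1} + 1 \frac{1}{-3} = 6 \left(-1\right) + 1 \left(- \frac{1}{3}\right) = -6 - \frac{1}{3} = - \frac{19}{3}$)
$t{\left(S \right)} = \sqrt{- \frac{19}{3} + S}$ ($t{\left(S \right)} = \sqrt{S - \frac{19}{3}} = \sqrt{- \frac{19}{3} + S}$)
$\left(t{\left(o \right)} + 145\right)^{2} = \left(\frac{\sqrt{-57 + 9 \cdot 10}}{3} + 145\right)^{2} = \left(\frac{\sqrt{-57 + 90}}{3} + 145\right)^{2} = \left(\frac{\sqrt{33}}{3} + 145\right)^{2} = \left(145 + \frac{\sqrt{33}}{3}\right)^{2}$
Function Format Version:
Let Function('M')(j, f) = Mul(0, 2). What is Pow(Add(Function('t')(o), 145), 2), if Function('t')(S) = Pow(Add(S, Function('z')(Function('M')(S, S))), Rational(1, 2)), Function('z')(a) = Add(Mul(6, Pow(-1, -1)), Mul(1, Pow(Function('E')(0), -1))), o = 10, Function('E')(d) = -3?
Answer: Mul(Rational(1, 9), Pow(Add(435, Pow(33, Rational(1, 2))), 2)) ≈ 21584.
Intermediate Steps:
Function('M')(j, f) = 0
Function('z')(a) = Rational(-19, 3) (Function('z')(a) = Add(Mul(6, Pow(-1, -1)), Mul(1, Pow(-3, -1))) = Add(Mul(6, -1), Mul(1, Rational(-1, 3))) = Add(-6, Rational(-1, 3)) = Rational(-19, 3))
Function('t')(S) = Pow(Add(Rational(-19, 3), S), Rational(1, 2)) (Function('t')(S) = Pow(Add(S, Rational(-19, 3)), Rational(1, 2)) = Pow(Add(Rational(-19, 3), S), Rational(1, 2)))
Pow(Add(Function('t')(o), 145), 2) = Pow(Add(Mul(Rational(1, 3), Pow(Add(-57, Mul(9, 10)), Rational(1, 2))), 145), 2) = Pow(Add(Mul(Rational(1, 3), Pow(Add(-57, 90), Rational(1, 2))), 145), 2) = Pow(Add(Mul(Rational(1, 3), Pow(33, Rational(1, 2))), 145), 2) = Pow(Add(145, Mul(Rational(1, 3), Pow(33, Rational(1, 2)))), 2)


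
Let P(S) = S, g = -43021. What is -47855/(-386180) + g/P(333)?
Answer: -3319582813/25719588 ≈ -129.07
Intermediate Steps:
-47855/(-386180) + g/P(333) = -47855/(-386180) - 43021/333 = -47855*(-1/386180) - 43021*1/333 = 9571/77236 - 43021/333 = -3319582813/25719588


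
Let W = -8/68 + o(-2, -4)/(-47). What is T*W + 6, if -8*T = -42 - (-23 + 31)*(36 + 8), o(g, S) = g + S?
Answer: 5188/799 ≈ 6.4931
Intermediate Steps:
o(g, S) = S + g
W = 8/799 (W = -8/68 + (-4 - 2)/(-47) = -8*1/68 - 6*(-1/47) = -2/17 + 6/47 = 8/799 ≈ 0.010013)
T = 197/4 (T = -(-42 - (-23 + 31)*(36 + 8))/8 = -(-42 - 8*44)/8 = -(-42 - 1*352)/8 = -(-42 - 352)/8 = -1/8*(-394) = 197/4 ≈ 49.250)
T*W + 6 = (197/4)*(8/799) + 6 = 394/799 + 6 = 5188/799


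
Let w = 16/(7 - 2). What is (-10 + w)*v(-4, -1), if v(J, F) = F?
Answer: 34/5 ≈ 6.8000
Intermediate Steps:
w = 16/5 ≈ 3.2000
(-10 + w)*v(-4, -1) = (-10 + 16/5)*(-1) = -34/5*(-1) = 34/5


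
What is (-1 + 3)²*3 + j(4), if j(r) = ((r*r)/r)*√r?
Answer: 20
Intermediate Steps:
j(r) = r^(3/2) (j(r) = (r²/r)*√r = r*√r = r^(3/2))
(-1 + 3)²*3 + j(4) = (-1 + 3)²*3 + 4^(3/2) = 2²*3 + 8 = 4*3 + 8 = 12 + 8 = 20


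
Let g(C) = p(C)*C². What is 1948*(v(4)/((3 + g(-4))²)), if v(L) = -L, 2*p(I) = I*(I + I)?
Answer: -7792/67081 ≈ -0.11616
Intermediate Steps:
p(I) = I² (p(I) = (I*(I + I))/2 = (I*(2*I))/2 = (2*I²)/2 = I²)
g(C) = C⁴ (g(C) = C²*C² = C⁴)
1948*(v(4)/((3 + g(-4))²)) = 1948*((-1*4)/((3 + (-4)⁴)²)) = 1948*(-4/(3 + 256)²) = 1948*(-4/(259²)) = 1948*(-4/67081) = -7792/67081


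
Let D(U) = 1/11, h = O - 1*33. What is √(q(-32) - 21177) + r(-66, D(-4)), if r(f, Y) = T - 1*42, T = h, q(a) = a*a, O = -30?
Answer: -105 + I*√20153 ≈ -105.0 + 141.96*I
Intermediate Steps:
q(a) = a²
h = -63 (h = -30 - 1*33 = -30 - 33 = -63)
T = -63
D(U) = 1/11
r(f, Y) = -105 (r(f, Y) = -63 - 1*42 = -63 - 42 = -105)
√(q(-32) - 21177) + r(-66, D(-4)) = √((-32)² - 21177) - 105 = √(1024 - 21177) - 105 = √(-20153) - 105 = I*√20153 - 105 = -105 + I*√20153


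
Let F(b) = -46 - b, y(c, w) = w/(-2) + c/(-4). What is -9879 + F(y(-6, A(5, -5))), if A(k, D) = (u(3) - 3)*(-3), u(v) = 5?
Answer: -19859/2 ≈ -9929.5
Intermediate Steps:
A(k, D) = -6 (A(k, D) = (5 - 3)*(-3) = 2*(-3) = -6)
y(c, w) = -w/2 - c/4 (y(c, w) = w*(-1/2) + c*(-1/4) = -w/2 - c/4)
-9879 + F(y(-6, A(5, -5))) = -9879 + (-46 - (-1/2*(-6) - 1/4*(-6))) = -9879 + (-46 - (3 + 3/2)) = -9879 + (-46 - 1*9/2) = -9879 + (-46 - 9/2) = -9879 - 101/2 = -19859/2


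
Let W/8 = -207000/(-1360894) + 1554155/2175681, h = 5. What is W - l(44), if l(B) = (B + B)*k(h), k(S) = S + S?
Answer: -1292521711551880/1480435609407 ≈ -873.07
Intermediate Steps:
k(S) = 2*S
W = 10261624726280/1480435609407 (W = 8*(-207000/(-1360894) + 1554155/2175681) = 8*(-207000*(-1/1360894) + 1554155*(1/2175681)) = 8*(103500/680447 + 1554155/2175681) = 8*(1282703090785/1480435609407) = 10261624726280/1480435609407 ≈ 6.9315)
l(B) = 20*B (l(B) = (B + B)*(2*5) = (2*B)*10 = 20*B)
W - l(44) = 10261624726280/1480435609407 - 20*44 = 10261624726280/1480435609407 - 1*880 = 10261624726280/1480435609407 - 880 = -1292521711551880/1480435609407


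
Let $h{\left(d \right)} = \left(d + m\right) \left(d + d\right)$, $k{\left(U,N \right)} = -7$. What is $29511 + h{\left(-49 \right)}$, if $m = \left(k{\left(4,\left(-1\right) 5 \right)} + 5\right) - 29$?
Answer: $37351$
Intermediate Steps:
$m = -31$ ($m = \left(-7 + 5\right) - 29 = -2 - 29 = -31$)
$h{\left(d \right)} = 2 d \left(-31 + d\right)$ ($h{\left(d \right)} = \left(d - 31\right) \left(d + d\right) = \left(-31 + d\right) 2 d = 2 d \left(-31 + d\right)$)
$29511 + h{\left(-49 \right)} = 29511 + 2 \left(-49\right) \left(-31 - 49\right) = 29511 + 2 \left(-49\right) \left(-80\right) = 29511 + 7840 = 37351$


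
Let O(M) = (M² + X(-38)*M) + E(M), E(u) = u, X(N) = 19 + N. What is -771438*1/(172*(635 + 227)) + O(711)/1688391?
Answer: -22767331359/4635696356 ≈ -4.9113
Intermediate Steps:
O(M) = M² - 18*M (O(M) = (M² + (19 - 38)*M) + M = (M² - 19*M) + M = M² - 18*M)
-771438*1/(172*(635 + 227)) + O(711)/1688391 = -771438*1/(172*(635 + 227)) + (711*(-18 + 711))/1688391 = -771438/(172*862) + (711*693)*(1/1688391) = -771438/148264 + 492723*(1/1688391) = -771438*1/148264 + 18249/62533 = -385719/74132 + 18249/62533 = -22767331359/4635696356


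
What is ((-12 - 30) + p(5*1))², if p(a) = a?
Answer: 1369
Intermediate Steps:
((-12 - 30) + p(5*1))² = ((-12 - 30) + 5*1)² = (-42 + 5)² = (-37)² = 1369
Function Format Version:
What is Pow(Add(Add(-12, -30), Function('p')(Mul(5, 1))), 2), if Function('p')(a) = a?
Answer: 1369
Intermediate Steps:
Pow(Add(Add(-12, -30), Function('p')(Mul(5, 1))), 2) = Pow(Add(Add(-12, -30), Mul(5, 1)), 2) = Pow(Add(-42, 5), 2) = Pow(-37, 2) = 1369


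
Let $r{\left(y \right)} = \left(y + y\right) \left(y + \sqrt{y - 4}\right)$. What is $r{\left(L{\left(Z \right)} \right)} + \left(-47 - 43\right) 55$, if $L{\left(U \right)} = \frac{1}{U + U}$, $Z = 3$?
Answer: $- \frac{89099}{18} + \frac{i \sqrt{138}}{18} \approx -4949.9 + 0.65263 i$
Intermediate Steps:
$L{\left(U \right)} = \frac{1}{2 U}$
$r{\left(y \right)} = 2 y \left(y + \sqrt{-4 + y}\right)$
$r{\left(L{\left(Z \right)} \right)} + \left(-47 - 43\right) 55 = 2 \frac{1}{2 \cdot 3} \left(\frac{1}{2 \cdot 3} + \sqrt{-4 + \frac{1}{2 \cdot 3}}\right) + \left(-47 - 43\right) 55 = 2 \cdot \frac{1}{2} \cdot \frac{1}{3} \left(\frac{1}{2} \cdot \frac{1}{3} + \sqrt{-4 + \frac{1}{2} \cdot \frac{1}{3}}\right) - 4950 = 2 \cdot \frac{1}{6} \left(\frac{1}{6} + \sqrt{-4 + \frac{1}{6}}\right) - 4950 = 2 \cdot \frac{1}{6} \left(\frac{1}{6} + \sqrt{- \frac{23}{6}}\right) - 4950 = 2 \cdot \frac{1}{6} \left(\frac{1}{6} + \frac{i \sqrt{138}}{6}\right) - 4950 = \left(\frac{1}{18} + \frac{i \sqrt{138}}{18}\right) - 4950 = - \frac{89099}{18} + \frac{i \sqrt{138}}{18}$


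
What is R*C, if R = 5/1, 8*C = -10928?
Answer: -6830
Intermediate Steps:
C = -1366 (C = (⅛)*(-10928) = -1366)
R = 5 (R = 5*1 = 5)
R*C = 5*(-1366) = -6830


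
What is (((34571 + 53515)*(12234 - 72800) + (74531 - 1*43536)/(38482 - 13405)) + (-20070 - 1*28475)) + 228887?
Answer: -133781690716723/25077 ≈ -5.3348e+9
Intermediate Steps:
(((34571 + 53515)*(12234 - 72800) + (74531 - 1*43536)/(38482 - 13405)) + (-20070 - 1*28475)) + 228887 = ((88086*(-60566) + (74531 - 43536)/25077) + (-20070 - 28475)) + 228887 = ((-5335016676 + 30995*(1/25077)) - 48545) + 228887 = ((-5335016676 + 30995/25077) - 48545) + 228887 = (-133786213153057/25077 - 48545) + 228887 = -133787430516022/25077 + 228887 = -133781690716723/25077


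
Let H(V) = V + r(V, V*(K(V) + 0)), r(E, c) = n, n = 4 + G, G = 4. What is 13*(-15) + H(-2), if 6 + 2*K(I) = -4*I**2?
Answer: -189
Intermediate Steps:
K(I) = -3 - 2*I**2 (K(I) = -3 + (-4*I**2)/2 = -3 - 2*I**2)
n = 8 (n = 4 + 4 = 8)
r(E, c) = 8
H(V) = 8 + V (H(V) = V + 8 = 8 + V)
13*(-15) + H(-2) = 13*(-15) + (8 - 2) = -195 + 6 = -189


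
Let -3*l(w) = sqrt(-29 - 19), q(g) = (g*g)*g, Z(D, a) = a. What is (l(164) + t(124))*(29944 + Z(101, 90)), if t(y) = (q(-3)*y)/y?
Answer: -810918 - 120136*I*sqrt(3)/3 ≈ -8.1092e+5 - 69361.0*I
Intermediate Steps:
q(g) = g**3 (q(g) = g**2*g = g**3)
l(w) = -4*I*sqrt(3)/3 (l(w) = -sqrt(-29 - 19)/3 = -4*I*sqrt(3)/3)
t(y) = -27 (t(y) = ((-3)**3*y)/y = (-27*y)/y = -27)
(l(164) + t(124))*(29944 + Z(101, 90)) = (-4*I*sqrt(3)/3 - 27)*(29944 + 90) = (-27 - 4*I*sqrt(3)/3)*30034 = -810918 - 120136*I*sqrt(3)/3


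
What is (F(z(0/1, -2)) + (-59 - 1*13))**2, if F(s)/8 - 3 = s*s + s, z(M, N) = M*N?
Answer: 2304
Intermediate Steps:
F(s) = 24 + 8*s + 8*s**2 (F(s) = 24 + 8*(s*s + s) = 24 + 8*(s**2 + s) = 24 + 8*(s + s**2) = 24 + (8*s + 8*s**2) = 24 + 8*s + 8*s**2)
(F(z(0/1, -2)) + (-59 - 1*13))**2 = ((24 + 8*((0/1)*(-2)) + 8*((0/1)*(-2))**2) + (-59 - 1*13))**2 = ((24 + 8*((0*1)*(-2)) + 8*((0*1)*(-2))**2) + (-59 - 13))**2 = ((24 + 8*(0*(-2)) + 8*(0*(-2))**2) - 72)**2 = ((24 + 8*0 + 8*0**2) - 72)**2 = ((24 + 0 + 8*0) - 72)**2 = ((24 + 0 + 0) - 72)**2 = (24 - 72)**2 = (-48)**2 = 2304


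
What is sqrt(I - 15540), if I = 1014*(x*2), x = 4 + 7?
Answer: 12*sqrt(47) ≈ 82.268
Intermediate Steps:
x = 11
I = 22308 (I = 1014*(11*2) = 1014*22 = 22308)
sqrt(I - 15540) = sqrt(22308 - 15540) = sqrt(6768) = 12*sqrt(47)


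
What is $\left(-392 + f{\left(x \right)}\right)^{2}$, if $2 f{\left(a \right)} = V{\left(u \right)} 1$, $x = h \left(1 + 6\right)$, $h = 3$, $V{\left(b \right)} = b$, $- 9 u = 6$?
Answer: $\frac{1385329}{9} \approx 1.5393 \cdot 10^{5}$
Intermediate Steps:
$u = - \frac{2}{3}$ ($u = \left(- \frac{1}{9}\right) 6 = - \frac{2}{3} \approx -0.66667$)
$x = 21$ ($x = 3 \left(1 + 6\right) = 3 \cdot 7 = 21$)
$f{\left(a \right)} = - \frac{1}{3}$ ($f{\left(a \right)} = \frac{\left(- \frac{2}{3}\right) 1}{2} = \frac{1}{2} \left(- \frac{2}{3}\right) = - \frac{1}{3}$)
$\left(-392 + f{\left(x \right)}\right)^{2} = \left(-392 - \frac{1}{3}\right)^{2} = \left(- \frac{1177}{3}\right)^{2} = \frac{1385329}{9}$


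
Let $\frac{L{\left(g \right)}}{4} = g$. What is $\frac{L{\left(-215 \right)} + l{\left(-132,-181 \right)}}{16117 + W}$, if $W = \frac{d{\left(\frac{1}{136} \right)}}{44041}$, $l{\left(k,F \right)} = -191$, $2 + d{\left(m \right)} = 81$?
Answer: $- \frac{46287091}{709808876} \approx -0.065211$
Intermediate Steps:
$d{\left(m \right)} = 79$ ($d{\left(m \right)} = -2 + 81 = 79$)
$W = \frac{79}{44041} \approx 0.0017938$
$L{\left(g \right)} = 4 g$
$\frac{L{\left(-215 \right)} + l{\left(-132,-181 \right)}}{16117 + W} = \frac{4 \left(-215\right) - 191}{16117 + \frac{79}{44041}} = \frac{-860 - 191}{\frac{709808876}{44041}} = \left(-1051\right) \frac{44041}{709808876} = - \frac{46287091}{709808876}$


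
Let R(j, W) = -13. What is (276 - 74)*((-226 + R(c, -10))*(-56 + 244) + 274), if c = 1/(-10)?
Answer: -9020916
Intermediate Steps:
c = -1/10 ≈ -0.10000
(276 - 74)*((-226 + R(c, -10))*(-56 + 244) + 274) = (276 - 74)*((-226 - 13)*(-56 + 244) + 274) = 202*(-239*188 + 274) = 202*(-44932 + 274) = 202*(-44658) = -9020916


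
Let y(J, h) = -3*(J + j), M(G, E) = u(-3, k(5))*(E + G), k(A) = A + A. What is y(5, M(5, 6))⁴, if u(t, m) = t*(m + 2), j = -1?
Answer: 20736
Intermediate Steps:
k(A) = 2*A
u(t, m) = t*(2 + m)
M(G, E) = -36*E - 36*G (M(G, E) = (-3*(2 + 2*5))*(E + G) = (-3*(2 + 10))*(E + G) = (-3*12)*(E + G) = -36*(E + G) = -36*E - 36*G)
y(J, h) = 3 - 3*J (y(J, h) = -3*(J - 1) = -3*(-1 + J) = 3 - 3*J)
y(5, M(5, 6))⁴ = (3 - 3*5)⁴ = (3 - 15)⁴ = (-12)⁴ = 20736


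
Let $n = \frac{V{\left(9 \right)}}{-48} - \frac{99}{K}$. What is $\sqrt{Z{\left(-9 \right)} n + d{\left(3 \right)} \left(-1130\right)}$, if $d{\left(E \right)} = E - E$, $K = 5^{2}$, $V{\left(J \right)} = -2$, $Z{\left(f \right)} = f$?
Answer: $\frac{\sqrt{14106}}{20} \approx 5.9384$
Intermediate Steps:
$K = 25$
$d{\left(E \right)} = 0$
$n = - \frac{2351}{600}$ ($n = - \frac{2}{-48} - \frac{99}{25} = \left(-2\right) \left(- \frac{1}{48}\right) - \frac{99}{25} = \frac{1}{24} - \frac{99}{25} = - \frac{2351}{600} \approx -3.9183$)
$\sqrt{Z{\left(-9 \right)} n + d{\left(3 \right)} \left(-1130\right)} = \sqrt{\left(-9\right) \left(- \frac{2351}{600}\right) + 0 \left(-1130\right)} = \sqrt{\frac{7053}{200} + 0} = \sqrt{\frac{7053}{200}} = \frac{\sqrt{14106}}{20}$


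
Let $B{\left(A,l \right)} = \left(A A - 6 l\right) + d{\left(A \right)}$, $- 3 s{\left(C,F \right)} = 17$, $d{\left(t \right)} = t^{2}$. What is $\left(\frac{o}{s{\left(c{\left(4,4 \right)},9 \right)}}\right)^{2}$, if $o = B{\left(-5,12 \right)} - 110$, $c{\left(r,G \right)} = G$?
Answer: $\frac{156816}{289} \approx 542.62$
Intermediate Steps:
$s{\left(C,F \right)} = - \frac{17}{3}$ ($s{\left(C,F \right)} = \left(- \frac{1}{3}\right) 17 = - \frac{17}{3}$)
$B{\left(A,l \right)} = - 6 l + 2 A^{2}$ ($B{\left(A,l \right)} = \left(A A - 6 l\right) + A^{2} = \left(A^{2} - 6 l\right) + A^{2} = - 6 l + 2 A^{2}$)
$o = -132$ ($o = \left(\left(-6\right) 12 + 2 \left(-5\right)^{2}\right) - 110 = \left(-72 + 2 \cdot 25\right) - 110 = \left(-72 + 50\right) - 110 = -22 - 110 = -132$)
$\left(\frac{o}{s{\left(c{\left(4,4 \right)},9 \right)}}\right)^{2} = \left(- \frac{132}{- \frac{17}{3}}\right)^{2} = \left(\left(-132\right) \left(- \frac{3}{17}\right)\right)^{2} = \left(\frac{396}{17}\right)^{2} = \frac{156816}{289}$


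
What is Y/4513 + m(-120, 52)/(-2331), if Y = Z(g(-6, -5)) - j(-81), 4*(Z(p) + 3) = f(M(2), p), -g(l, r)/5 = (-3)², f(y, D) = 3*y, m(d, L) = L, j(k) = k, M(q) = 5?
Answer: -176467/42079212 ≈ -0.0041937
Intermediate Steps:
g(l, r) = -45 (g(l, r) = -5*(-3)² = -5*9 = -45)
Z(p) = ¾ (Z(p) = -3 + (3*5)/4 = -3 + (¼)*15 = -3 + 15/4 = ¾)
Y = 327/4 (Y = ¾ - 1*(-81) = ¾ + 81 = 327/4 ≈ 81.750)
Y/4513 + m(-120, 52)/(-2331) = (327/4)/4513 + 52/(-2331) = (327/4)*(1/4513) + 52*(-1/2331) = 327/18052 - 52/2331 = -176467/42079212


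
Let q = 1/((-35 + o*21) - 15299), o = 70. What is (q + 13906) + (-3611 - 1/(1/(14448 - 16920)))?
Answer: 177001687/13864 ≈ 12767.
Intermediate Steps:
q = -1/13864 (q = 1/((-35 + 70*21) - 15299) = 1/((-35 + 1470) - 15299) = 1/(1435 - 15299) = 1/(-13864) = -1/13864 ≈ -7.2129e-5)
(q + 13906) + (-3611 - 1/(1/(14448 - 16920))) = (-1/13864 + 13906) + (-3611 - 1/(1/(14448 - 16920))) = 192792783/13864 + (-3611 - 1/(1/(-2472))) = 192792783/13864 + (-3611 - 1/(-1/2472)) = 192792783/13864 + (-3611 - 1*(-2472)) = 192792783/13864 + (-3611 + 2472) = 192792783/13864 - 1139 = 177001687/13864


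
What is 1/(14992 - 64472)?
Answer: -1/49480 ≈ -2.0210e-5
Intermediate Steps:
1/(14992 - 64472) = 1/(-49480) = -1/49480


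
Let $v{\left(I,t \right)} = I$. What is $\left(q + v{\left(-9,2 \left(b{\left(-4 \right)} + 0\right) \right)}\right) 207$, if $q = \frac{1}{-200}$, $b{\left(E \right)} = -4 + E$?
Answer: $- \frac{372807}{200} \approx -1864.0$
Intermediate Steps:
$q = - \frac{1}{200} \approx -0.005$
$\left(q + v{\left(-9,2 \left(b{\left(-4 \right)} + 0\right) \right)}\right) 207 = \left(- \frac{1}{200} - 9\right) 207 = \left(- \frac{1801}{200}\right) 207 = - \frac{372807}{200}$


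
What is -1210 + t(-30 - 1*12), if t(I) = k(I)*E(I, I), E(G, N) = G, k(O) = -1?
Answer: -1168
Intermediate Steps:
t(I) = -I
-1210 + t(-30 - 1*12) = -1210 - (-30 - 1*12) = -1210 - (-30 - 12) = -1210 - 1*(-42) = -1210 + 42 = -1168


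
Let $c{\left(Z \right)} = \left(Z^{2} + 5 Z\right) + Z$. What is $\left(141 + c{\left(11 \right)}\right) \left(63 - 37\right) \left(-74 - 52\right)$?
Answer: $-1074528$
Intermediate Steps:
$c{\left(Z \right)} = Z^{2} + 6 Z$
$\left(141 + c{\left(11 \right)}\right) \left(63 - 37\right) \left(-74 - 52\right) = \left(141 + 11 \left(6 + 11\right)\right) \left(63 - 37\right) \left(-74 - 52\right) = \left(141 + 11 \cdot 17\right) 26 \left(-126\right) = \left(141 + 187\right) \left(-3276\right) = 328 \left(-3276\right) = -1074528$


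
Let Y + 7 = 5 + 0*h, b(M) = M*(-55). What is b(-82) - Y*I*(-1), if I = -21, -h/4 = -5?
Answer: 4552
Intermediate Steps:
h = 20 (h = -4*(-5) = 20)
b(M) = -55*M
Y = -2 (Y = -7 + (5 + 0*20) = -7 + (5 + 0) = -7 + 5 = -2)
b(-82) - Y*I*(-1) = -55*(-82) - (-2*(-21))*(-1) = 4510 - 42*(-1) = 4510 - 1*(-42) = 4510 + 42 = 4552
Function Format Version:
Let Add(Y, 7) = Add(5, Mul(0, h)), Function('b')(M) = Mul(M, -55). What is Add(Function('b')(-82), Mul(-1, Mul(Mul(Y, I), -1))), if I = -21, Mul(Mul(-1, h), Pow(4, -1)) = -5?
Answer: 4552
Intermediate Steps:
h = 20 (h = Mul(-4, -5) = 20)
Function('b')(M) = Mul(-55, M)
Y = -2 (Y = Add(-7, Add(5, Mul(0, 20))) = Add(-7, Add(5, 0)) = Add(-7, 5) = -2)
Add(Function('b')(-82), Mul(-1, Mul(Mul(Y, I), -1))) = Add(Mul(-55, -82), Mul(-1, Mul(Mul(-2, -21), -1))) = Add(4510, Mul(-1, Mul(42, -1))) = Add(4510, Mul(-1, -42)) = Add(4510, 42) = 4552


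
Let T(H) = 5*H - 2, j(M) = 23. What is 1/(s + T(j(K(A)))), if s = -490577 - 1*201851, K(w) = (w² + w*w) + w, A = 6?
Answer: -1/692315 ≈ -1.4444e-6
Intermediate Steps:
K(w) = w + 2*w² (K(w) = (w² + w²) + w = 2*w² + w = w + 2*w²)
T(H) = -2 + 5*H
s = -692428 (s = -490577 - 201851 = -692428)
1/(s + T(j(K(A)))) = 1/(-692428 + (-2 + 5*23)) = 1/(-692428 + (-2 + 115)) = 1/(-692428 + 113) = 1/(-692315) = -1/692315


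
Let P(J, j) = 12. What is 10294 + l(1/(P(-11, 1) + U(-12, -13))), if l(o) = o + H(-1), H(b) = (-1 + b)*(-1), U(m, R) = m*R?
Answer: 1729729/168 ≈ 10296.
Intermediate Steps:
U(m, R) = R*m
H(b) = 1 - b
l(o) = 2 + o (l(o) = o + (1 - 1*(-1)) = o + (1 + 1) = o + 2 = 2 + o)
10294 + l(1/(P(-11, 1) + U(-12, -13))) = 10294 + (2 + 1/(12 - 13*(-12))) = 10294 + (2 + 1/(12 + 156)) = 10294 + (2 + 1/168) = 10294 + 337/168 = 1729729/168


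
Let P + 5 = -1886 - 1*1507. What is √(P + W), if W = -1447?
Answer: I*√4845 ≈ 69.606*I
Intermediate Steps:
P = -3398 (P = -5 + (-1886 - 1*1507) = -5 + (-1886 - 1507) = -5 - 3393 = -3398)
√(P + W) = √(-3398 - 1447) = √(-4845) = I*√4845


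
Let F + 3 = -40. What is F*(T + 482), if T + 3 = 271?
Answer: -32250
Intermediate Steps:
T = 268 (T = -3 + 271 = 268)
F = -43 (F = -3 - 40 = -43)
F*(T + 482) = -43*(268 + 482) = -43*750 = -32250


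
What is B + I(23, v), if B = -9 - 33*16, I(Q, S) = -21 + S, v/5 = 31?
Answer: -403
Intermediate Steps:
v = 155 (v = 5*31 = 155)
B = -537 (B = -9 - 528 = -537)
B + I(23, v) = -537 + (-21 + 155) = -537 + 134 = -403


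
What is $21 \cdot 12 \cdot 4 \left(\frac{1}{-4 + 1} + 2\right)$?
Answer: $1680$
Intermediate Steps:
$21 \cdot 12 \cdot 4 \left(\frac{1}{-4 + 1} + 2\right) = 252 \cdot 4 \left(\frac{1}{-3} + 2\right) = 252 \cdot 4 \left(- \frac{1}{3} + 2\right) = 252 \cdot 4 \cdot \frac{5}{3} = 252 \cdot \frac{20}{3} = 1680$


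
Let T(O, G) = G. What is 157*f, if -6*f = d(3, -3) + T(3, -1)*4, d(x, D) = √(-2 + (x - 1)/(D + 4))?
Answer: 314/3 ≈ 104.67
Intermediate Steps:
d(x, D) = √(-2 + (-1 + x)/(4 + D))
f = ⅔ (f = -(√((-9 + 3 - 2*(-3))/(4 - 3)) - 1*4)/6 = -(√((-9 + 3 + 6)/1) - 4)/6 = -(√(1*0) - 4)/6 = -(√0 - 4)/6 = -(0 - 4)/6 = -⅙*(-4) = ⅔ ≈ 0.66667)
157*f = 157*(⅔) = 314/3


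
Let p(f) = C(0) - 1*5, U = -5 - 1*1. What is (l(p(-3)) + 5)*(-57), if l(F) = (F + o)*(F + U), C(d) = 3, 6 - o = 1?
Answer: 1083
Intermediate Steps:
o = 5 (o = 6 - 1*1 = 6 - 1 = 5)
U = -6 (U = -5 - 1 = -6)
p(f) = -2 (p(f) = 3 - 1*5 = 3 - 5 = -2)
l(F) = (-6 + F)*(5 + F) (l(F) = (F + 5)*(F - 6) = (5 + F)*(-6 + F) = (-6 + F)*(5 + F))
(l(p(-3)) + 5)*(-57) = ((-30 + (-2)² - 1*(-2)) + 5)*(-57) = ((-30 + 4 + 2) + 5)*(-57) = (-24 + 5)*(-57) = -19*(-57) = 1083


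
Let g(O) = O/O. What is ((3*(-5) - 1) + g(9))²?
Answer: 225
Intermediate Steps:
g(O) = 1
((3*(-5) - 1) + g(9))² = ((3*(-5) - 1) + 1)² = ((-15 - 1) + 1)² = (-16 + 1)² = (-15)² = 225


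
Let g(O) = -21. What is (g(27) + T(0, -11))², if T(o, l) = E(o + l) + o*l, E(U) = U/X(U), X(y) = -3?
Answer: 2704/9 ≈ 300.44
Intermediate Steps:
E(U) = -U/3 (E(U) = U/(-3) = U*(-⅓) = -U/3)
T(o, l) = -l/3 - o/3 + l*o (T(o, l) = -(o + l)/3 + o*l = -(l + o)/3 + l*o = (-l/3 - o/3) + l*o = -l/3 - o/3 + l*o)
(g(27) + T(0, -11))² = (-21 + (-⅓*(-11) - ⅓*0 - 11*0))² = (-21 + (11/3 + 0 + 0))² = (-21 + 11/3)² = (-52/3)² = 2704/9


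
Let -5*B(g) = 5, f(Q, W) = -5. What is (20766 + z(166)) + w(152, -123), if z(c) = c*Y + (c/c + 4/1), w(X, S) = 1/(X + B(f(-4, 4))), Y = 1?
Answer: 3161488/151 ≈ 20937.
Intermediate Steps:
B(g) = -1 (B(g) = -1/5*5 = -1)
w(X, S) = 1/(-1 + X) (w(X, S) = 1/(X - 1) = 1/(-1 + X))
z(c) = 5 + c (z(c) = c*1 + (c/c + 4/1) = c + (1 + 4*1) = c + (1 + 4) = c + 5 = 5 + c)
(20766 + z(166)) + w(152, -123) = (20766 + (5 + 166)) + 1/(-1 + 152) = (20766 + 171) + 1/151 = 20937 + 1/151 = 3161488/151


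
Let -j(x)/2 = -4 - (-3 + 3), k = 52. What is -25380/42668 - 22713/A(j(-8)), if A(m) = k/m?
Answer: -484641627/138671 ≈ -3494.9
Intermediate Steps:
j(x) = 8 (j(x) = -2*(-4 - (-3 + 3)) = -2*(-4 - 1*0) = -2*(-4 + 0) = -2*(-4) = 8)
A(m) = 52/m
-25380/42668 - 22713/A(j(-8)) = -25380/42668 - 22713/(52/8) = -25380*1/42668 - 22713/(52*(1/8)) = -6345/10667 - 22713/13/2 = -6345/10667 - 22713*2/13 = -6345/10667 - 45426/13 = -484641627/138671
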